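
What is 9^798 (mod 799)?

9^1 ≡ 9 (mod 799)
9^2 ≡ 9^2 = 81 ≡ 81 (mod 799)
9^4 ≡ 81^2 = 6561 ≡ 169 (mod 799)
9^8 ≡ 169^2 = 28561 ≡ 596 (mod 799)
9^16 ≡ 596^2 = 355216 ≡ 460 (mod 799)
9^32 ≡ 460^2 = 211600 ≡ 664 (mod 799)
9^64 ≡ 664^2 = 440896 ≡ 647 (mod 799)
9^128 ≡ 647^2 = 418609 ≡ 732 (mod 799)
9^256 ≡ 732^2 = 535824 ≡ 494 (mod 799)
9^512 ≡ 494^2 = 244036 ≡ 341 (mod 799)
798 = 512 + 256 + 16 + 8 + 4 + 2 in binary powers of 2.
So 9^798 ≡ 341 · 494 · 460 · 596 · 169 · 81 ≡ 225 (mod 799).
Since 225 ≠ 1, base 9 is a Fermat witness: 799 is composite.

225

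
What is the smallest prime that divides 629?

17

629 is odd.
Digit sum 17, not divisible by 3.
Ends in 9: not divisible by 5.
7: 629 = 7·89 + 6
11: 629 = 11·57 + 2
13: 629 = 13·48 + 5
17: 629 = 17·37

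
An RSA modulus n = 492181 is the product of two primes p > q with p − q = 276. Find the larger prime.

853

Since p = q + 276, we have 492181 = q(q + 276), so q² + 276q − 492181 = 0.
Discriminant: 276² + 4·492181 = 76176 + 1968724 = 2044900; √2044900 = 1430.
q = (−276 + 1430)/2 = 577, and p = q + 276 = 853.
Check: 577 · 853 = 492181.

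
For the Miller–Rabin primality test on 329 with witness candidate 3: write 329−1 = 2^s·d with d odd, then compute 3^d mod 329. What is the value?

329 − 1 = 328 = 2^3 · 41, so d = 41.
3^1 ≡ 3 (mod 329)
3^2 ≡ 3^2 = 9 ≡ 9 (mod 329)
3^4 ≡ 9^2 = 81 ≡ 81 (mod 329)
3^8 ≡ 81^2 = 6561 ≡ 310 (mod 329)
3^16 ≡ 310^2 = 96100 ≡ 32 (mod 329)
3^32 ≡ 32^2 = 1024 ≡ 37 (mod 329)
41 = 32 + 8 + 1 in binary powers of 2.
So 3^41 ≡ 37 · 310 · 3 ≡ 194 (mod 329).
Squaring chain: 194 → 130 → 121; never reaches −1, so base 3 is a Miller–Rabin witness that 329 is composite.

194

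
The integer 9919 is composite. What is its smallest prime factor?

7

9919 is odd.
Digit sum 28, not divisible by 3.
Ends in 9: not divisible by 5.
7: 9919 = 7·1417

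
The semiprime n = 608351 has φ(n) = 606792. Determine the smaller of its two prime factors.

φ(n) = (p−1)(q−1) = n − (p+q) + 1, so p + q = 608351 − 606792 + 1 = 1560.
p and q are the roots of t² − 1560t + 608351 = 0.
Discriminant: 1560² − 4·608351 = 2433600 − 2433404 = 196; √196 = 14.
q = (1560 − 14)/2 = 773, p = (1560 + 14)/2 = 787.
Check: 773 · 787 = 608351.

773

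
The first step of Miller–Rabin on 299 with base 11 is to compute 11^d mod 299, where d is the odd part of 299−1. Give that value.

267

299 − 1 = 298 = 2^1 · 149, so d = 149.
11^1 ≡ 11 (mod 299)
11^2 ≡ 11^2 = 121 ≡ 121 (mod 299)
11^4 ≡ 121^2 = 14641 ≡ 289 (mod 299)
11^8 ≡ 289^2 = 83521 ≡ 100 (mod 299)
11^16 ≡ 100^2 = 10000 ≡ 133 (mod 299)
11^32 ≡ 133^2 = 17689 ≡ 48 (mod 299)
11^64 ≡ 48^2 = 2304 ≡ 211 (mod 299)
11^128 ≡ 211^2 = 44521 ≡ 269 (mod 299)
149 = 128 + 16 + 4 + 1 in binary powers of 2.
So 11^149 ≡ 269 · 133 · 289 · 11 ≡ 267 (mod 299).
Squaring chain: 267; never reaches −1, so base 11 is a Miller–Rabin witness that 299 is composite.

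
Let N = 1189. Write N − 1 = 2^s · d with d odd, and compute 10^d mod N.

305

1189 − 1 = 1188 = 2^2 · 297, so d = 297.
10^1 ≡ 10 (mod 1189)
10^2 ≡ 10^2 = 100 ≡ 100 (mod 1189)
10^4 ≡ 100^2 = 10000 ≡ 488 (mod 1189)
10^8 ≡ 488^2 = 238144 ≡ 344 (mod 1189)
10^16 ≡ 344^2 = 118336 ≡ 625 (mod 1189)
10^32 ≡ 625^2 = 390625 ≡ 633 (mod 1189)
10^64 ≡ 633^2 = 400689 ≡ 1185 (mod 1189)
10^128 ≡ 1185^2 = 1404225 ≡ 16 (mod 1189)
10^256 ≡ 16^2 = 256 ≡ 256 (mod 1189)
297 = 256 + 32 + 8 + 1 in binary powers of 2.
So 10^297 ≡ 256 · 633 · 344 · 10 ≡ 305 (mod 1189).
Squaring chain: 305 → 283; never reaches −1, so base 10 is a Miller–Rabin witness that 1189 is composite.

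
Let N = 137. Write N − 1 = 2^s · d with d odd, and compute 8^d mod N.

137 − 1 = 136 = 2^3 · 17, so d = 17.
8^1 ≡ 8 (mod 137)
8^2 ≡ 8^2 = 64 ≡ 64 (mod 137)
8^4 ≡ 64^2 = 4096 ≡ 123 (mod 137)
8^8 ≡ 123^2 = 15129 ≡ 59 (mod 137)
8^16 ≡ 59^2 = 3481 ≡ 56 (mod 137)
17 = 16 + 1 in binary powers of 2.
So 8^17 ≡ 56 · 8 ≡ 37 (mod 137).
Squaring chain: 37 → 136 → 1; reaches −1, so base 8 does not prove 137 composite.

37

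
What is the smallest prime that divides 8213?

43

8213 is odd.
Digit sum 14, not divisible by 3.
Ends in 3: not divisible by 5.
7: 8213 = 7·1173 + 2
11: 8213 = 11·746 + 7
13: 8213 = 13·631 + 10
17: 8213 = 17·483 + 2
19: 8213 = 19·432 + 5
23: 8213 = 23·357 + 2
29: 8213 = 29·283 + 6
31: 8213 = 31·264 + 29
37: 8213 = 37·221 + 36
41: 8213 = 41·200 + 13
43: 8213 = 43·191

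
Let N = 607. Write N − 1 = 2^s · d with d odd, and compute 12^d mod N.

606

607 − 1 = 606 = 2^1 · 303, so d = 303.
12^1 ≡ 12 (mod 607)
12^2 ≡ 12^2 = 144 ≡ 144 (mod 607)
12^4 ≡ 144^2 = 20736 ≡ 98 (mod 607)
12^8 ≡ 98^2 = 9604 ≡ 499 (mod 607)
12^16 ≡ 499^2 = 249001 ≡ 131 (mod 607)
12^32 ≡ 131^2 = 17161 ≡ 165 (mod 607)
12^64 ≡ 165^2 = 27225 ≡ 517 (mod 607)
12^128 ≡ 517^2 = 267289 ≡ 209 (mod 607)
12^256 ≡ 209^2 = 43681 ≡ 584 (mod 607)
303 = 256 + 32 + 8 + 4 + 2 + 1 in binary powers of 2.
So 12^303 ≡ 584 · 165 · 499 · 98 · 144 · 12 ≡ 606 (mod 607).
Since 12^d ≡ 606 (mod 607), base 12 does not prove 607 composite.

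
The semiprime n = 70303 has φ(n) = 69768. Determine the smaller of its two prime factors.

229

φ(n) = (p−1)(q−1) = n − (p+q) + 1, so p + q = 70303 − 69768 + 1 = 536.
p and q are the roots of t² − 536t + 70303 = 0.
Discriminant: 536² − 4·70303 = 287296 − 281212 = 6084; √6084 = 78.
q = (536 − 78)/2 = 229, p = (536 + 78)/2 = 307.
Check: 229 · 307 = 70303.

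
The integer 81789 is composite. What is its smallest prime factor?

81789 is odd.
Digit sum 33, divisible by 3.

3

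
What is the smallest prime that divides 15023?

15023 is odd.
Digit sum 11, not divisible by 3.
Ends in 3: not divisible by 5.
7: 15023 = 7·2146 + 1
11: 15023 = 11·1365 + 8
13: 15023 = 13·1155 + 8
17: 15023 = 17·883 + 12
19: 15023 = 19·790 + 13
23: 15023 = 23·653 + 4
29: 15023 = 29·518 + 1
31: 15023 = 31·484 + 19
37: 15023 = 37·406 + 1
41: 15023 = 41·366 + 17
43: 15023 = 43·349 + 16
47: 15023 = 47·319 + 30
53: 15023 = 53·283 + 24
59: 15023 = 59·254 + 37
61: 15023 = 61·246 + 17
67: 15023 = 67·224 + 15
71: 15023 = 71·211 + 42
73: 15023 = 73·205 + 58
79: 15023 = 79·190 + 13
83: 15023 = 83·181

83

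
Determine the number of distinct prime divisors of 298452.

6

298452 = 2^2 · 74613
74613 = 3 · 24871
24871 = 7 · 3553
3553 = 11 · 323
323 = 17 · 19
298452 = 2^2 · 3 · 7 · 11 · 17 · 19, which has 6 distinct prime factors.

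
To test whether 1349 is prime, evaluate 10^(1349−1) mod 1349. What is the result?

80

10^1 ≡ 10 (mod 1349)
10^2 ≡ 10^2 = 100 ≡ 100 (mod 1349)
10^4 ≡ 100^2 = 10000 ≡ 557 (mod 1349)
10^8 ≡ 557^2 = 310249 ≡ 1328 (mod 1349)
10^16 ≡ 1328^2 = 1763584 ≡ 441 (mod 1349)
10^32 ≡ 441^2 = 194481 ≡ 225 (mod 1349)
10^64 ≡ 225^2 = 50625 ≡ 712 (mod 1349)
10^128 ≡ 712^2 = 506944 ≡ 1069 (mod 1349)
10^256 ≡ 1069^2 = 1142761 ≡ 158 (mod 1349)
10^512 ≡ 158^2 = 24964 ≡ 682 (mod 1349)
10^1024 ≡ 682^2 = 465124 ≡ 1068 (mod 1349)
1348 = 1024 + 256 + 64 + 4 in binary powers of 2.
So 10^1348 ≡ 1068 · 158 · 712 · 557 ≡ 80 (mod 1349).
Since 80 ≠ 1, base 10 is a Fermat witness: 1349 is composite.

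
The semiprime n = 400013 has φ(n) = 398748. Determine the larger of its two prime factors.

659

φ(n) = (p−1)(q−1) = n − (p+q) + 1, so p + q = 400013 − 398748 + 1 = 1266.
p and q are the roots of t² − 1266t + 400013 = 0.
Discriminant: 1266² − 4·400013 = 1602756 − 1600052 = 2704; √2704 = 52.
q = (1266 − 52)/2 = 607, p = (1266 + 52)/2 = 659.
Check: 607 · 659 = 400013.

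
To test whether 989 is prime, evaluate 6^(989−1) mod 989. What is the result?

522

6^1 ≡ 6 (mod 989)
6^2 ≡ 6^2 = 36 ≡ 36 (mod 989)
6^4 ≡ 36^2 = 1296 ≡ 307 (mod 989)
6^8 ≡ 307^2 = 94249 ≡ 294 (mod 989)
6^16 ≡ 294^2 = 86436 ≡ 393 (mod 989)
6^32 ≡ 393^2 = 154449 ≡ 165 (mod 989)
6^64 ≡ 165^2 = 27225 ≡ 522 (mod 989)
6^128 ≡ 522^2 = 272484 ≡ 509 (mod 989)
6^256 ≡ 509^2 = 259081 ≡ 952 (mod 989)
6^512 ≡ 952^2 = 906304 ≡ 380 (mod 989)
988 = 512 + 256 + 128 + 64 + 16 + 8 + 4 in binary powers of 2.
So 6^988 ≡ 380 · 952 · 509 · 522 · 393 · 294 · 307 ≡ 522 (mod 989).
Since 522 ≠ 1, base 6 is a Fermat witness: 989 is composite.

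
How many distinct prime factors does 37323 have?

37323 = 3^2 · 4147
4147 = 11 · 377
377 = 13 · 29
37323 = 3^2 · 11 · 13 · 29, which has 4 distinct prime factors.

4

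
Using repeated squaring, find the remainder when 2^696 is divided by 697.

18

2^1 ≡ 2 (mod 697)
2^2 ≡ 2^2 = 4 ≡ 4 (mod 697)
2^4 ≡ 4^2 = 16 ≡ 16 (mod 697)
2^8 ≡ 16^2 = 256 ≡ 256 (mod 697)
2^16 ≡ 256^2 = 65536 ≡ 18 (mod 697)
2^32 ≡ 18^2 = 324 ≡ 324 (mod 697)
2^64 ≡ 324^2 = 104976 ≡ 426 (mod 697)
2^128 ≡ 426^2 = 181476 ≡ 256 (mod 697)
2^256 ≡ 256^2 = 65536 ≡ 18 (mod 697)
2^512 ≡ 18^2 = 324 ≡ 324 (mod 697)
696 = 512 + 128 + 32 + 16 + 8 in binary powers of 2.
So 2^696 ≡ 324 · 256 · 324 · 18 · 256 ≡ 18 (mod 697).
Since 18 ≠ 1, base 2 is a Fermat witness: 697 is composite.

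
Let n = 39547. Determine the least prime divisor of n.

39547 is odd.
Digit sum 28, not divisible by 3.
Ends in 7: not divisible by 5.
7: 39547 = 7·5649 + 4
11: 39547 = 11·3595 + 2
13: 39547 = 13·3042 + 1
17: 39547 = 17·2326 + 5
19: 39547 = 19·2081 + 8
23: 39547 = 23·1719 + 10
29: 39547 = 29·1363 + 20
31: 39547 = 31·1275 + 22
37: 39547 = 37·1068 + 31
41: 39547 = 41·964 + 23
43: 39547 = 43·919 + 30
47: 39547 = 47·841 + 20
53: 39547 = 53·746 + 9
59: 39547 = 59·670 + 17
61: 39547 = 61·648 + 19
67: 39547 = 67·590 + 17
71: 39547 = 71·557

71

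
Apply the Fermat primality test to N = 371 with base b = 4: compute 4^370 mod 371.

4^1 ≡ 4 (mod 371)
4^2 ≡ 4^2 = 16 ≡ 16 (mod 371)
4^4 ≡ 16^2 = 256 ≡ 256 (mod 371)
4^8 ≡ 256^2 = 65536 ≡ 240 (mod 371)
4^16 ≡ 240^2 = 57600 ≡ 95 (mod 371)
4^32 ≡ 95^2 = 9025 ≡ 121 (mod 371)
4^64 ≡ 121^2 = 14641 ≡ 172 (mod 371)
4^128 ≡ 172^2 = 29584 ≡ 275 (mod 371)
4^256 ≡ 275^2 = 75625 ≡ 312 (mod 371)
370 = 256 + 64 + 32 + 16 + 2 in binary powers of 2.
So 4^370 ≡ 312 · 172 · 121 · 95 · 16 ≡ 333 (mod 371).
Since 333 ≠ 1, base 4 is a Fermat witness: 371 is composite.

333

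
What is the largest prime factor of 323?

19

323 = 17 · 19
19 is prime.
So 323 = 17 · 19; the largest prime factor is 19.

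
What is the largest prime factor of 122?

61

122 = 2 · 61
61 is prime.
So 122 = 2 · 61; the largest prime factor is 61.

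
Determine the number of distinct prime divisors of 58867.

2

58867 = 37^2 · 43
58867 = 37^2 · 43, which has 2 distinct prime factors.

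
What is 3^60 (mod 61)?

1

3^1 ≡ 3 (mod 61)
3^2 ≡ 3^2 = 9 ≡ 9 (mod 61)
3^4 ≡ 9^2 = 81 ≡ 20 (mod 61)
3^8 ≡ 20^2 = 400 ≡ 34 (mod 61)
3^16 ≡ 34^2 = 1156 ≡ 58 (mod 61)
3^32 ≡ 58^2 = 3364 ≡ 9 (mod 61)
60 = 32 + 16 + 8 + 4 in binary powers of 2.
So 3^60 ≡ 9 · 58 · 34 · 20 ≡ 1 (mod 61).
Since the result is 1, base 3 gives no evidence that 61 is composite.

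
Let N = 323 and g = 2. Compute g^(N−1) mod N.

157

2^1 ≡ 2 (mod 323)
2^2 ≡ 2^2 = 4 ≡ 4 (mod 323)
2^4 ≡ 4^2 = 16 ≡ 16 (mod 323)
2^8 ≡ 16^2 = 256 ≡ 256 (mod 323)
2^16 ≡ 256^2 = 65536 ≡ 290 (mod 323)
2^32 ≡ 290^2 = 84100 ≡ 120 (mod 323)
2^64 ≡ 120^2 = 14400 ≡ 188 (mod 323)
2^128 ≡ 188^2 = 35344 ≡ 137 (mod 323)
2^256 ≡ 137^2 = 18769 ≡ 35 (mod 323)
322 = 256 + 64 + 2 in binary powers of 2.
So 2^322 ≡ 35 · 188 · 4 ≡ 157 (mod 323).
Since 157 ≠ 1, base 2 is a Fermat witness: 323 is composite.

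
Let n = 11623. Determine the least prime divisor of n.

11623 is odd.
Digit sum 13, not divisible by 3.
Ends in 3: not divisible by 5.
7: 11623 = 7·1660 + 3
11: 11623 = 11·1056 + 7
13: 11623 = 13·894 + 1
17: 11623 = 17·683 + 12
19: 11623 = 19·611 + 14
23: 11623 = 23·505 + 8
29: 11623 = 29·400 + 23
31: 11623 = 31·374 + 29
37: 11623 = 37·314 + 5
41: 11623 = 41·283 + 20
43: 11623 = 43·270 + 13
47: 11623 = 47·247 + 14
53: 11623 = 53·219 + 16
59: 11623 = 59·197

59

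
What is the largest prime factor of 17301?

17301 = 3 · 5767
5767 = 73 · 79
79 is prime.
So 17301 = 3 · 73 · 79; the largest prime factor is 79.

79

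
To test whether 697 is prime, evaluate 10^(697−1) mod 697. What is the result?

10^1 ≡ 10 (mod 697)
10^2 ≡ 10^2 = 100 ≡ 100 (mod 697)
10^4 ≡ 100^2 = 10000 ≡ 242 (mod 697)
10^8 ≡ 242^2 = 58564 ≡ 16 (mod 697)
10^16 ≡ 16^2 = 256 ≡ 256 (mod 697)
10^32 ≡ 256^2 = 65536 ≡ 18 (mod 697)
10^64 ≡ 18^2 = 324 ≡ 324 (mod 697)
10^128 ≡ 324^2 = 104976 ≡ 426 (mod 697)
10^256 ≡ 426^2 = 181476 ≡ 256 (mod 697)
10^512 ≡ 256^2 = 65536 ≡ 18 (mod 697)
696 = 512 + 128 + 32 + 16 + 8 in binary powers of 2.
So 10^696 ≡ 18 · 426 · 18 · 256 · 16 ≡ 543 (mod 697).
Since 543 ≠ 1, base 10 is a Fermat witness: 697 is composite.

543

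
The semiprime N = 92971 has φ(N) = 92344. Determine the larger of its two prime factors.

389

φ(n) = (p−1)(q−1) = n − (p+q) + 1, so p + q = 92971 − 92344 + 1 = 628.
p and q are the roots of t² − 628t + 92971 = 0.
Discriminant: 628² − 4·92971 = 394384 − 371884 = 22500; √22500 = 150.
q = (628 − 150)/2 = 239, p = (628 + 150)/2 = 389.
Check: 239 · 389 = 92971.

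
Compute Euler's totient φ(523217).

Factor: 523217 = 37 · 79 · 179.
φ(523217) = (37−1) · (79−1) · (179−1) = 36 · 78 · 178 = 499824.

499824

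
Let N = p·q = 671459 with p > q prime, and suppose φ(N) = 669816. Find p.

887

φ(n) = (p−1)(q−1) = n − (p+q) + 1, so p + q = 671459 − 669816 + 1 = 1644.
p and q are the roots of t² − 1644t + 671459 = 0.
Discriminant: 1644² − 4·671459 = 2702736 − 2685836 = 16900; √16900 = 130.
q = (1644 − 130)/2 = 757, p = (1644 + 130)/2 = 887.
Check: 757 · 887 = 671459.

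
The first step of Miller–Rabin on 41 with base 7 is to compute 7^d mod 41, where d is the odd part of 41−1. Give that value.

38

41 − 1 = 40 = 2^3 · 5, so d = 5.
7^1 ≡ 7 (mod 41)
7^2 ≡ 7^2 = 49 ≡ 8 (mod 41)
7^4 ≡ 8^2 = 64 ≡ 23 (mod 41)
5 = 4 + 1 in binary powers of 2.
So 7^5 ≡ 23 · 7 ≡ 38 (mod 41).
Squaring chain: 38 → 9 → 40; reaches −1, so base 7 does not prove 41 composite.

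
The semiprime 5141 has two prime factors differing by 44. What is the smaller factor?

53

Since p = q + 44, we have 5141 = q(q + 44), so q² + 44q − 5141 = 0.
Discriminant: 44² + 4·5141 = 1936 + 20564 = 22500; √22500 = 150.
q = (−44 + 150)/2 = 53, and p = q + 44 = 97.
Check: 53 · 97 = 5141.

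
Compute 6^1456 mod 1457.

521

6^1 ≡ 6 (mod 1457)
6^2 ≡ 6^2 = 36 ≡ 36 (mod 1457)
6^4 ≡ 36^2 = 1296 ≡ 1296 (mod 1457)
6^8 ≡ 1296^2 = 1679616 ≡ 1152 (mod 1457)
6^16 ≡ 1152^2 = 1327104 ≡ 1234 (mod 1457)
6^32 ≡ 1234^2 = 1522756 ≡ 191 (mod 1457)
6^64 ≡ 191^2 = 36481 ≡ 56 (mod 1457)
6^128 ≡ 56^2 = 3136 ≡ 222 (mod 1457)
6^256 ≡ 222^2 = 49284 ≡ 1203 (mod 1457)
6^512 ≡ 1203^2 = 1447209 ≡ 408 (mod 1457)
6^1024 ≡ 408^2 = 166464 ≡ 366 (mod 1457)
1456 = 1024 + 256 + 128 + 32 + 16 in binary powers of 2.
So 6^1456 ≡ 366 · 1203 · 222 · 191 · 1234 ≡ 521 (mod 1457).
Since 521 ≠ 1, base 6 is a Fermat witness: 1457 is composite.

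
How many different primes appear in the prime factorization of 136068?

136068 = 2^2 · 34017
34017 = 3 · 11339
11339 = 17 · 667
667 = 23 · 29
136068 = 2^2 · 3 · 17 · 23 · 29, which has 5 distinct prime factors.

5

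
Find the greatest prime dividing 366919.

366919 = 7 · 52417
52417 = 23 · 2279
2279 = 43 · 53
53 is prime.
So 366919 = 7 · 23 · 43 · 53; the largest prime factor is 53.

53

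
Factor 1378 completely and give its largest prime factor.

1378 = 2 · 689
689 = 13 · 53
53 is prime.
So 1378 = 2 · 13 · 53; the largest prime factor is 53.

53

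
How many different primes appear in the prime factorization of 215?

2

215 = 5 · 43
215 = 5 · 43, which has 2 distinct prime factors.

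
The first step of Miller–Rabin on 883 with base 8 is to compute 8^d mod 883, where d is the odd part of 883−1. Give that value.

882

883 − 1 = 882 = 2^1 · 441, so d = 441.
8^1 ≡ 8 (mod 883)
8^2 ≡ 8^2 = 64 ≡ 64 (mod 883)
8^4 ≡ 64^2 = 4096 ≡ 564 (mod 883)
8^8 ≡ 564^2 = 318096 ≡ 216 (mod 883)
8^16 ≡ 216^2 = 46656 ≡ 740 (mod 883)
8^32 ≡ 740^2 = 547600 ≡ 140 (mod 883)
8^64 ≡ 140^2 = 19600 ≡ 174 (mod 883)
8^128 ≡ 174^2 = 30276 ≡ 254 (mod 883)
8^256 ≡ 254^2 = 64516 ≡ 57 (mod 883)
441 = 256 + 128 + 32 + 16 + 8 + 1 in binary powers of 2.
So 8^441 ≡ 57 · 254 · 140 · 740 · 216 · 8 ≡ 882 (mod 883).
Since 8^d ≡ 882 (mod 883), base 8 does not prove 883 composite.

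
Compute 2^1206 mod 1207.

2^1 ≡ 2 (mod 1207)
2^2 ≡ 2^2 = 4 ≡ 4 (mod 1207)
2^4 ≡ 4^2 = 16 ≡ 16 (mod 1207)
2^8 ≡ 16^2 = 256 ≡ 256 (mod 1207)
2^16 ≡ 256^2 = 65536 ≡ 358 (mod 1207)
2^32 ≡ 358^2 = 128164 ≡ 222 (mod 1207)
2^64 ≡ 222^2 = 49284 ≡ 1004 (mod 1207)
2^128 ≡ 1004^2 = 1008016 ≡ 171 (mod 1207)
2^256 ≡ 171^2 = 29241 ≡ 273 (mod 1207)
2^512 ≡ 273^2 = 74529 ≡ 902 (mod 1207)
2^1024 ≡ 902^2 = 813604 ≡ 86 (mod 1207)
1206 = 1024 + 128 + 32 + 16 + 4 + 2 in binary powers of 2.
So 2^1206 ≡ 86 · 171 · 222 · 358 · 16 · 4 ≡ 642 (mod 1207).
Since 642 ≠ 1, base 2 is a Fermat witness: 1207 is composite.

642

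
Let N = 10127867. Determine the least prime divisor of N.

10127867 is odd.
Digit sum 32, not divisible by 3.
Ends in 7: not divisible by 5.
7: 10127867 = 7·1446838 + 1
11: 10127867 = 11·920715 + 2
13: 10127867 = 13·779066 + 9
17: 10127867 = 17·595756 + 15
19: 10127867 = 19·533045 + 12
23: 10127867 = 23·440342 + 1
29: 10127867 = 29·349236 + 23
31: 10127867 = 31·326705 + 12
37: 10127867 = 37·273726 + 5
41: 10127867 = 41·247021 + 6
43: 10127867 = 43·235531 + 34
47: 10127867 = 47·215486 + 25
53: 10127867 = 53·191091 + 44
59: 10127867 = 59·171658 + 45
61: 10127867 = 61·166030 + 37
67: 10127867 = 67·151162 + 13
71: 10127867 = 71·142646 + 1
73: 10127867 = 73·138737 + 66
79: 10127867 = 79·128200 + 67
83: 10127867 = 83·122022 + 41
89: 10127867 = 89·113796 + 23
97: 10127867 = 97·104411

97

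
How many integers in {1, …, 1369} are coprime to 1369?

Factor: 1369 = 37^2.
φ(1369) = 37^1·(37−1) = 1332.

1332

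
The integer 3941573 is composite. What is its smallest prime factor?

37

3941573 is odd.
Digit sum 32, not divisible by 3.
Ends in 3: not divisible by 5.
7: 3941573 = 7·563081 + 6
11: 3941573 = 11·358324 + 9
13: 3941573 = 13·303197 + 12
17: 3941573 = 17·231857 + 4
19: 3941573 = 19·207451 + 4
23: 3941573 = 23·171372 + 17
29: 3941573 = 29·135916 + 9
31: 3941573 = 31·127147 + 16
37: 3941573 = 37·106529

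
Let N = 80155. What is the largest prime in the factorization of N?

41

80155 = 5 · 16031
16031 = 17 · 943
943 = 23 · 41
41 is prime.
So 80155 = 5 · 17 · 23 · 41; the largest prime factor is 41.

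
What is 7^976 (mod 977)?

7^1 ≡ 7 (mod 977)
7^2 ≡ 7^2 = 49 ≡ 49 (mod 977)
7^4 ≡ 49^2 = 2401 ≡ 447 (mod 977)
7^8 ≡ 447^2 = 199809 ≡ 501 (mod 977)
7^16 ≡ 501^2 = 251001 ≡ 889 (mod 977)
7^32 ≡ 889^2 = 790321 ≡ 905 (mod 977)
7^64 ≡ 905^2 = 819025 ≡ 299 (mod 977)
7^128 ≡ 299^2 = 89401 ≡ 494 (mod 977)
7^256 ≡ 494^2 = 244036 ≡ 763 (mod 977)
7^512 ≡ 763^2 = 582169 ≡ 854 (mod 977)
976 = 512 + 256 + 128 + 64 + 16 in binary powers of 2.
So 7^976 ≡ 854 · 763 · 494 · 299 · 889 ≡ 1 (mod 977).
Since the result is 1, base 7 gives no evidence that 977 is composite.

1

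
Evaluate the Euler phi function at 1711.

Factor: 1711 = 29 · 59.
φ(1711) = (29−1) · (59−1) = 28 · 58 = 1624.

1624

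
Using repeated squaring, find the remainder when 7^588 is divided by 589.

343

7^1 ≡ 7 (mod 589)
7^2 ≡ 7^2 = 49 ≡ 49 (mod 589)
7^4 ≡ 49^2 = 2401 ≡ 45 (mod 589)
7^8 ≡ 45^2 = 2025 ≡ 258 (mod 589)
7^16 ≡ 258^2 = 66564 ≡ 7 (mod 589)
7^32 ≡ 7^2 = 49 ≡ 49 (mod 589)
7^64 ≡ 49^2 = 2401 ≡ 45 (mod 589)
7^128 ≡ 45^2 = 2025 ≡ 258 (mod 589)
7^256 ≡ 258^2 = 66564 ≡ 7 (mod 589)
7^512 ≡ 7^2 = 49 ≡ 49 (mod 589)
588 = 512 + 64 + 8 + 4 in binary powers of 2.
So 7^588 ≡ 49 · 45 · 258 · 45 ≡ 343 (mod 589).
Since 343 ≠ 1, base 7 is a Fermat witness: 589 is composite.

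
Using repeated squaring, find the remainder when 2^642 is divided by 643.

1

2^1 ≡ 2 (mod 643)
2^2 ≡ 2^2 = 4 ≡ 4 (mod 643)
2^4 ≡ 4^2 = 16 ≡ 16 (mod 643)
2^8 ≡ 16^2 = 256 ≡ 256 (mod 643)
2^16 ≡ 256^2 = 65536 ≡ 593 (mod 643)
2^32 ≡ 593^2 = 351649 ≡ 571 (mod 643)
2^64 ≡ 571^2 = 326041 ≡ 40 (mod 643)
2^128 ≡ 40^2 = 1600 ≡ 314 (mod 643)
2^256 ≡ 314^2 = 98596 ≡ 217 (mod 643)
2^512 ≡ 217^2 = 47089 ≡ 150 (mod 643)
642 = 512 + 128 + 2 in binary powers of 2.
So 2^642 ≡ 150 · 314 · 4 ≡ 1 (mod 643).
Since the result is 1, base 2 gives no evidence that 643 is composite.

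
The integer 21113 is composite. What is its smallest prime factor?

21113 is odd.
Digit sum 8, not divisible by 3.
Ends in 3: not divisible by 5.
7: 21113 = 7·3016 + 1
11: 21113 = 11·1919 + 4
13: 21113 = 13·1624 + 1
17: 21113 = 17·1241 + 16
19: 21113 = 19·1111 + 4
23: 21113 = 23·917 + 22
29: 21113 = 29·728 + 1
31: 21113 = 31·681 + 2
37: 21113 = 37·570 + 23
41: 21113 = 41·514 + 39
43: 21113 = 43·491

43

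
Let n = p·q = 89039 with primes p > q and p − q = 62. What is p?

331

Since p = q + 62, we have 89039 = q(q + 62), so q² + 62q − 89039 = 0.
Discriminant: 62² + 4·89039 = 3844 + 356156 = 360000; √360000 = 600.
q = (−62 + 600)/2 = 269, and p = q + 62 = 331.
Check: 269 · 331 = 89039.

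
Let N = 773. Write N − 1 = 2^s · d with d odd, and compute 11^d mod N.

773 − 1 = 772 = 2^2 · 193, so d = 193.
11^1 ≡ 11 (mod 773)
11^2 ≡ 11^2 = 121 ≡ 121 (mod 773)
11^4 ≡ 121^2 = 14641 ≡ 727 (mod 773)
11^8 ≡ 727^2 = 528529 ≡ 570 (mod 773)
11^16 ≡ 570^2 = 324900 ≡ 240 (mod 773)
11^32 ≡ 240^2 = 57600 ≡ 398 (mod 773)
11^64 ≡ 398^2 = 158404 ≡ 712 (mod 773)
11^128 ≡ 712^2 = 506944 ≡ 629 (mod 773)
193 = 128 + 64 + 1 in binary powers of 2.
So 11^193 ≡ 629 · 712 · 11 ≡ 772 (mod 773).
Since 11^d ≡ 772 (mod 773), base 11 does not prove 773 composite.

772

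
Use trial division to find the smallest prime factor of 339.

339 is odd.
Digit sum 15, divisible by 3.

3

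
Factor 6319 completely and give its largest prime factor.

89

6319 = 71 · 89
89 is prime.
So 6319 = 71 · 89; the largest prime factor is 89.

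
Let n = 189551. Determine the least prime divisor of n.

37

189551 is odd.
Digit sum 29, not divisible by 3.
Ends in 1: not divisible by 5.
7: 189551 = 7·27078 + 5
11: 189551 = 11·17231 + 10
13: 189551 = 13·14580 + 11
17: 189551 = 17·11150 + 1
19: 189551 = 19·9976 + 7
23: 189551 = 23·8241 + 8
29: 189551 = 29·6536 + 7
31: 189551 = 31·6114 + 17
37: 189551 = 37·5123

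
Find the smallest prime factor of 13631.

43

13631 is odd.
Digit sum 14, not divisible by 3.
Ends in 1: not divisible by 5.
7: 13631 = 7·1947 + 2
11: 13631 = 11·1239 + 2
13: 13631 = 13·1048 + 7
17: 13631 = 17·801 + 14
19: 13631 = 19·717 + 8
23: 13631 = 23·592 + 15
29: 13631 = 29·470 + 1
31: 13631 = 31·439 + 22
37: 13631 = 37·368 + 15
41: 13631 = 41·332 + 19
43: 13631 = 43·317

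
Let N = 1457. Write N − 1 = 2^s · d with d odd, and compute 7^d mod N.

1457 − 1 = 1456 = 2^4 · 91, so d = 91.
7^1 ≡ 7 (mod 1457)
7^2 ≡ 7^2 = 49 ≡ 49 (mod 1457)
7^4 ≡ 49^2 = 2401 ≡ 944 (mod 1457)
7^8 ≡ 944^2 = 891136 ≡ 909 (mod 1457)
7^16 ≡ 909^2 = 826281 ≡ 162 (mod 1457)
7^32 ≡ 162^2 = 26244 ≡ 18 (mod 1457)
7^64 ≡ 18^2 = 324 ≡ 324 (mod 1457)
91 = 64 + 16 + 8 + 2 + 1 in binary powers of 2.
So 7^91 ≡ 324 · 162 · 909 · 49 · 7 ≡ 1061 (mod 1457).
Squaring chain: 1061 → 917 → 200 → 661; never reaches −1, so base 7 is a Miller–Rabin witness that 1457 is composite.

1061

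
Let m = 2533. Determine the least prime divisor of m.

2533 is odd.
Digit sum 13, not divisible by 3.
Ends in 3: not divisible by 5.
7: 2533 = 7·361 + 6
11: 2533 = 11·230 + 3
13: 2533 = 13·194 + 11
17: 2533 = 17·149

17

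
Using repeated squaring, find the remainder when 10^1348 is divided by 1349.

80

10^1 ≡ 10 (mod 1349)
10^2 ≡ 10^2 = 100 ≡ 100 (mod 1349)
10^4 ≡ 100^2 = 10000 ≡ 557 (mod 1349)
10^8 ≡ 557^2 = 310249 ≡ 1328 (mod 1349)
10^16 ≡ 1328^2 = 1763584 ≡ 441 (mod 1349)
10^32 ≡ 441^2 = 194481 ≡ 225 (mod 1349)
10^64 ≡ 225^2 = 50625 ≡ 712 (mod 1349)
10^128 ≡ 712^2 = 506944 ≡ 1069 (mod 1349)
10^256 ≡ 1069^2 = 1142761 ≡ 158 (mod 1349)
10^512 ≡ 158^2 = 24964 ≡ 682 (mod 1349)
10^1024 ≡ 682^2 = 465124 ≡ 1068 (mod 1349)
1348 = 1024 + 256 + 64 + 4 in binary powers of 2.
So 10^1348 ≡ 1068 · 158 · 712 · 557 ≡ 80 (mod 1349).
Since 80 ≠ 1, base 10 is a Fermat witness: 1349 is composite.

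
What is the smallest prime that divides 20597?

43

20597 is odd.
Digit sum 23, not divisible by 3.
Ends in 7: not divisible by 5.
7: 20597 = 7·2942 + 3
11: 20597 = 11·1872 + 5
13: 20597 = 13·1584 + 5
17: 20597 = 17·1211 + 10
19: 20597 = 19·1084 + 1
23: 20597 = 23·895 + 12
29: 20597 = 29·710 + 7
31: 20597 = 31·664 + 13
37: 20597 = 37·556 + 25
41: 20597 = 41·502 + 15
43: 20597 = 43·479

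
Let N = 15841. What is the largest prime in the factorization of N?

73

15841 = 7 · 2263
2263 = 31 · 73
73 is prime.
So 15841 = 7 · 31 · 73; the largest prime factor is 73.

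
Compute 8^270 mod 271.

8^1 ≡ 8 (mod 271)
8^2 ≡ 8^2 = 64 ≡ 64 (mod 271)
8^4 ≡ 64^2 = 4096 ≡ 31 (mod 271)
8^8 ≡ 31^2 = 961 ≡ 148 (mod 271)
8^16 ≡ 148^2 = 21904 ≡ 224 (mod 271)
8^32 ≡ 224^2 = 50176 ≡ 41 (mod 271)
8^64 ≡ 41^2 = 1681 ≡ 55 (mod 271)
8^128 ≡ 55^2 = 3025 ≡ 44 (mod 271)
8^256 ≡ 44^2 = 1936 ≡ 39 (mod 271)
270 = 256 + 8 + 4 + 2 in binary powers of 2.
So 8^270 ≡ 39 · 148 · 31 · 64 ≡ 1 (mod 271).
Since the result is 1, base 8 gives no evidence that 271 is composite.

1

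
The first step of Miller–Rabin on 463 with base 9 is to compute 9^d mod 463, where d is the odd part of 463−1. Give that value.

463 − 1 = 462 = 2^1 · 231, so d = 231.
9^1 ≡ 9 (mod 463)
9^2 ≡ 9^2 = 81 ≡ 81 (mod 463)
9^4 ≡ 81^2 = 6561 ≡ 79 (mod 463)
9^8 ≡ 79^2 = 6241 ≡ 222 (mod 463)
9^16 ≡ 222^2 = 49284 ≡ 206 (mod 463)
9^32 ≡ 206^2 = 42436 ≡ 303 (mod 463)
9^64 ≡ 303^2 = 91809 ≡ 135 (mod 463)
9^128 ≡ 135^2 = 18225 ≡ 168 (mod 463)
231 = 128 + 64 + 32 + 4 + 2 + 1 in binary powers of 2.
So 9^231 ≡ 168 · 135 · 303 · 79 · 81 · 9 ≡ 1 (mod 463).
Since 9^d ≡ 1 (mod 463), base 9 does not prove 463 composite.

1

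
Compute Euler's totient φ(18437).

Factor: 18437 = 103 · 179.
φ(18437) = (103−1) · (179−1) = 102 · 178 = 18156.

18156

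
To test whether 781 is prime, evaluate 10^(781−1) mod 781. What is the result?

243

10^1 ≡ 10 (mod 781)
10^2 ≡ 10^2 = 100 ≡ 100 (mod 781)
10^4 ≡ 100^2 = 10000 ≡ 628 (mod 781)
10^8 ≡ 628^2 = 394384 ≡ 760 (mod 781)
10^16 ≡ 760^2 = 577600 ≡ 441 (mod 781)
10^32 ≡ 441^2 = 194481 ≡ 12 (mod 781)
10^64 ≡ 12^2 = 144 ≡ 144 (mod 781)
10^128 ≡ 144^2 = 20736 ≡ 430 (mod 781)
10^256 ≡ 430^2 = 184900 ≡ 584 (mod 781)
10^512 ≡ 584^2 = 341056 ≡ 540 (mod 781)
780 = 512 + 256 + 8 + 4 in binary powers of 2.
So 10^780 ≡ 540 · 584 · 760 · 628 ≡ 243 (mod 781).
Since 243 ≠ 1, base 10 is a Fermat witness: 781 is composite.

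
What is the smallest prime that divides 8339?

31

8339 is odd.
Digit sum 23, not divisible by 3.
Ends in 9: not divisible by 5.
7: 8339 = 7·1191 + 2
11: 8339 = 11·758 + 1
13: 8339 = 13·641 + 6
17: 8339 = 17·490 + 9
19: 8339 = 19·438 + 17
23: 8339 = 23·362 + 13
29: 8339 = 29·287 + 16
31: 8339 = 31·269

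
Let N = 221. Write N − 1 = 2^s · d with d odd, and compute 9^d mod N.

221 − 1 = 220 = 2^2 · 55, so d = 55.
9^1 ≡ 9 (mod 221)
9^2 ≡ 9^2 = 81 ≡ 81 (mod 221)
9^4 ≡ 81^2 = 6561 ≡ 152 (mod 221)
9^8 ≡ 152^2 = 23104 ≡ 120 (mod 221)
9^16 ≡ 120^2 = 14400 ≡ 35 (mod 221)
9^32 ≡ 35^2 = 1225 ≡ 120 (mod 221)
55 = 32 + 16 + 4 + 2 + 1 in binary powers of 2.
So 9^55 ≡ 120 · 35 · 152 · 81 · 9 ≡ 87 (mod 221).
Squaring chain: 87 → 55; never reaches −1, so base 9 is a Miller–Rabin witness that 221 is composite.

87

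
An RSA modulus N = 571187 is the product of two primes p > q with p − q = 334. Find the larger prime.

941

Since p = q + 334, we have 571187 = q(q + 334), so q² + 334q − 571187 = 0.
Discriminant: 334² + 4·571187 = 111556 + 2284748 = 2396304; √2396304 = 1548.
q = (−334 + 1548)/2 = 607, and p = q + 334 = 941.
Check: 607 · 941 = 571187.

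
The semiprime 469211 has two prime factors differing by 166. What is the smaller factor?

607

Since p = q + 166, we have 469211 = q(q + 166), so q² + 166q − 469211 = 0.
Discriminant: 166² + 4·469211 = 27556 + 1876844 = 1904400; √1904400 = 1380.
q = (−166 + 1380)/2 = 607, and p = q + 166 = 773.
Check: 607 · 773 = 469211.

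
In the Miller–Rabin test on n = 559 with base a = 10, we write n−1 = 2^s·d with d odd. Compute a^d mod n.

559 − 1 = 558 = 2^1 · 279, so d = 279.
10^1 ≡ 10 (mod 559)
10^2 ≡ 10^2 = 100 ≡ 100 (mod 559)
10^4 ≡ 100^2 = 10000 ≡ 497 (mod 559)
10^8 ≡ 497^2 = 247009 ≡ 490 (mod 559)
10^16 ≡ 490^2 = 240100 ≡ 289 (mod 559)
10^32 ≡ 289^2 = 83521 ≡ 230 (mod 559)
10^64 ≡ 230^2 = 52900 ≡ 354 (mod 559)
10^128 ≡ 354^2 = 125316 ≡ 100 (mod 559)
10^256 ≡ 100^2 = 10000 ≡ 497 (mod 559)
279 = 256 + 16 + 4 + 2 + 1 in binary powers of 2.
So 10^279 ≡ 497 · 289 · 497 · 100 · 10 ≡ 207 (mod 559).
Squaring chain: 207; never reaches −1, so base 10 is a Miller–Rabin witness that 559 is composite.

207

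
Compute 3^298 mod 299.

3^1 ≡ 3 (mod 299)
3^2 ≡ 3^2 = 9 ≡ 9 (mod 299)
3^4 ≡ 9^2 = 81 ≡ 81 (mod 299)
3^8 ≡ 81^2 = 6561 ≡ 282 (mod 299)
3^16 ≡ 282^2 = 79524 ≡ 289 (mod 299)
3^32 ≡ 289^2 = 83521 ≡ 100 (mod 299)
3^64 ≡ 100^2 = 10000 ≡ 133 (mod 299)
3^128 ≡ 133^2 = 17689 ≡ 48 (mod 299)
3^256 ≡ 48^2 = 2304 ≡ 211 (mod 299)
298 = 256 + 32 + 8 + 2 in binary powers of 2.
So 3^298 ≡ 211 · 100 · 282 · 9 ≡ 3 (mod 299).
Since 3 ≠ 1, base 3 is a Fermat witness: 299 is composite.

3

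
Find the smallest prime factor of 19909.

43

19909 is odd.
Digit sum 28, not divisible by 3.
Ends in 9: not divisible by 5.
7: 19909 = 7·2844 + 1
11: 19909 = 11·1809 + 10
13: 19909 = 13·1531 + 6
17: 19909 = 17·1171 + 2
19: 19909 = 19·1047 + 16
23: 19909 = 23·865 + 14
29: 19909 = 29·686 + 15
31: 19909 = 31·642 + 7
37: 19909 = 37·538 + 3
41: 19909 = 41·485 + 24
43: 19909 = 43·463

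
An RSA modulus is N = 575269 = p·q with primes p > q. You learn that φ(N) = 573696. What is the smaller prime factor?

577

φ(n) = (p−1)(q−1) = n − (p+q) + 1, so p + q = 575269 − 573696 + 1 = 1574.
p and q are the roots of t² − 1574t + 575269 = 0.
Discriminant: 1574² − 4·575269 = 2477476 − 2301076 = 176400; √176400 = 420.
q = (1574 − 420)/2 = 577, p = (1574 + 420)/2 = 997.
Check: 577 · 997 = 575269.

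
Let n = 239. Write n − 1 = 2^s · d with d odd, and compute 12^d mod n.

1

239 − 1 = 238 = 2^1 · 119, so d = 119.
12^1 ≡ 12 (mod 239)
12^2 ≡ 12^2 = 144 ≡ 144 (mod 239)
12^4 ≡ 144^2 = 20736 ≡ 182 (mod 239)
12^8 ≡ 182^2 = 33124 ≡ 142 (mod 239)
12^16 ≡ 142^2 = 20164 ≡ 88 (mod 239)
12^32 ≡ 88^2 = 7744 ≡ 96 (mod 239)
12^64 ≡ 96^2 = 9216 ≡ 134 (mod 239)
119 = 64 + 32 + 16 + 4 + 2 + 1 in binary powers of 2.
So 12^119 ≡ 134 · 96 · 88 · 182 · 144 · 12 ≡ 1 (mod 239).
Since 12^d ≡ 1 (mod 239), base 12 does not prove 239 composite.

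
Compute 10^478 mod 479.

1

10^1 ≡ 10 (mod 479)
10^2 ≡ 10^2 = 100 ≡ 100 (mod 479)
10^4 ≡ 100^2 = 10000 ≡ 420 (mod 479)
10^8 ≡ 420^2 = 176400 ≡ 128 (mod 479)
10^16 ≡ 128^2 = 16384 ≡ 98 (mod 479)
10^32 ≡ 98^2 = 9604 ≡ 24 (mod 479)
10^64 ≡ 24^2 = 576 ≡ 97 (mod 479)
10^128 ≡ 97^2 = 9409 ≡ 308 (mod 479)
10^256 ≡ 308^2 = 94864 ≡ 22 (mod 479)
478 = 256 + 128 + 64 + 16 + 8 + 4 + 2 in binary powers of 2.
So 10^478 ≡ 22 · 308 · 97 · 98 · 128 · 420 · 100 ≡ 1 (mod 479).
Since the result is 1, base 10 gives no evidence that 479 is composite.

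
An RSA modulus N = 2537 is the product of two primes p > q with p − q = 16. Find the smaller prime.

43

Since p = q + 16, we have 2537 = q(q + 16), so q² + 16q − 2537 = 0.
Discriminant: 16² + 4·2537 = 256 + 10148 = 10404; √10404 = 102.
q = (−16 + 102)/2 = 43, and p = q + 16 = 59.
Check: 43 · 59 = 2537.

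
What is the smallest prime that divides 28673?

53

28673 is odd.
Digit sum 26, not divisible by 3.
Ends in 3: not divisible by 5.
7: 28673 = 7·4096 + 1
11: 28673 = 11·2606 + 7
13: 28673 = 13·2205 + 8
17: 28673 = 17·1686 + 11
19: 28673 = 19·1509 + 2
23: 28673 = 23·1246 + 15
29: 28673 = 29·988 + 21
31: 28673 = 31·924 + 29
37: 28673 = 37·774 + 35
41: 28673 = 41·699 + 14
43: 28673 = 43·666 + 35
47: 28673 = 47·610 + 3
53: 28673 = 53·541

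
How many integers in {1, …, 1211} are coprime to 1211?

1032

Factor: 1211 = 7 · 173.
φ(1211) = (7−1) · (173−1) = 6 · 172 = 1032.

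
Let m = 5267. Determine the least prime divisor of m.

5267 is odd.
Digit sum 20, not divisible by 3.
Ends in 7: not divisible by 5.
7: 5267 = 7·752 + 3
11: 5267 = 11·478 + 9
13: 5267 = 13·405 + 2
17: 5267 = 17·309 + 14
19: 5267 = 19·277 + 4
23: 5267 = 23·229

23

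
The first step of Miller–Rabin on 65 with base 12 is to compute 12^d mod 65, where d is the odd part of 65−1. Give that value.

12

65 − 1 = 64 = 2^6 · 1, so d = 1.
12^1 ≡ 12 (mod 65)
1 = 1 in binary powers of 2.
So 12^1 ≡ 12 ≡ 12 (mod 65).
Squaring chain: 12 → 14 → 1 → 1 → 1 → 1; never reaches −1, so base 12 is a Miller–Rabin witness that 65 is composite.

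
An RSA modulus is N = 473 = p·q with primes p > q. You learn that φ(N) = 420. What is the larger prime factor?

φ(n) = (p−1)(q−1) = n − (p+q) + 1, so p + q = 473 − 420 + 1 = 54.
p and q are the roots of t² − 54t + 473 = 0.
Discriminant: 54² − 4·473 = 2916 − 1892 = 1024; √1024 = 32.
q = (54 − 32)/2 = 11, p = (54 + 32)/2 = 43.
Check: 11 · 43 = 473.

43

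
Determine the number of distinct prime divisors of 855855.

855855 = 3^2 · 95095
95095 = 5 · 19019
19019 = 7 · 2717
2717 = 11 · 247
247 = 13 · 19
855855 = 3^2 · 5 · 7 · 11 · 13 · 19, which has 6 distinct prime factors.

6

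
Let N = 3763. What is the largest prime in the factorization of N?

3763 = 53 · 71
71 is prime.
So 3763 = 53 · 71; the largest prime factor is 71.

71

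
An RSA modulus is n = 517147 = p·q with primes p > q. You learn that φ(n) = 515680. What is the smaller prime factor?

587

φ(n) = (p−1)(q−1) = n − (p+q) + 1, so p + q = 517147 − 515680 + 1 = 1468.
p and q are the roots of t² − 1468t + 517147 = 0.
Discriminant: 1468² − 4·517147 = 2155024 − 2068588 = 86436; √86436 = 294.
q = (1468 − 294)/2 = 587, p = (1468 + 294)/2 = 881.
Check: 587 · 881 = 517147.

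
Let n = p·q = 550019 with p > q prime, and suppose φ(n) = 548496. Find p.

φ(n) = (p−1)(q−1) = n − (p+q) + 1, so p + q = 550019 − 548496 + 1 = 1524.
p and q are the roots of t² − 1524t + 550019 = 0.
Discriminant: 1524² − 4·550019 = 2322576 − 2200076 = 122500; √122500 = 350.
q = (1524 − 350)/2 = 587, p = (1524 + 350)/2 = 937.
Check: 587 · 937 = 550019.

937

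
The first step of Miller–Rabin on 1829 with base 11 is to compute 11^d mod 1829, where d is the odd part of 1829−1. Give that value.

974

1829 − 1 = 1828 = 2^2 · 457, so d = 457.
11^1 ≡ 11 (mod 1829)
11^2 ≡ 11^2 = 121 ≡ 121 (mod 1829)
11^4 ≡ 121^2 = 14641 ≡ 9 (mod 1829)
11^8 ≡ 9^2 = 81 ≡ 81 (mod 1829)
11^16 ≡ 81^2 = 6561 ≡ 1074 (mod 1829)
11^32 ≡ 1074^2 = 1153476 ≡ 1206 (mod 1829)
11^64 ≡ 1206^2 = 1454436 ≡ 381 (mod 1829)
11^128 ≡ 381^2 = 145161 ≡ 670 (mod 1829)
11^256 ≡ 670^2 = 448900 ≡ 795 (mod 1829)
457 = 256 + 128 + 64 + 8 + 1 in binary powers of 2.
So 11^457 ≡ 795 · 670 · 381 · 81 · 11 ≡ 974 (mod 1829).
Squaring chain: 974 → 1254; never reaches −1, so base 11 is a Miller–Rabin witness that 1829 is composite.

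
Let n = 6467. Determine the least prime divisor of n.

6467 is odd.
Digit sum 23, not divisible by 3.
Ends in 7: not divisible by 5.
7: 6467 = 7·923 + 6
11: 6467 = 11·587 + 10
13: 6467 = 13·497 + 6
17: 6467 = 17·380 + 7
19: 6467 = 19·340 + 7
23: 6467 = 23·281 + 4
29: 6467 = 29·223

29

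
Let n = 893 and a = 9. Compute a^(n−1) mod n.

788

9^1 ≡ 9 (mod 893)
9^2 ≡ 9^2 = 81 ≡ 81 (mod 893)
9^4 ≡ 81^2 = 6561 ≡ 310 (mod 893)
9^8 ≡ 310^2 = 96100 ≡ 549 (mod 893)
9^16 ≡ 549^2 = 301401 ≡ 460 (mod 893)
9^32 ≡ 460^2 = 211600 ≡ 852 (mod 893)
9^64 ≡ 852^2 = 725904 ≡ 788 (mod 893)
9^128 ≡ 788^2 = 620944 ≡ 309 (mod 893)
9^256 ≡ 309^2 = 95481 ≡ 823 (mod 893)
9^512 ≡ 823^2 = 677329 ≡ 435 (mod 893)
892 = 512 + 256 + 64 + 32 + 16 + 8 + 4 in binary powers of 2.
So 9^892 ≡ 435 · 823 · 788 · 852 · 460 · 549 · 310 ≡ 788 (mod 893).
Since 788 ≠ 1, base 9 is a Fermat witness: 893 is composite.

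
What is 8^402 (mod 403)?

64

8^1 ≡ 8 (mod 403)
8^2 ≡ 8^2 = 64 ≡ 64 (mod 403)
8^4 ≡ 64^2 = 4096 ≡ 66 (mod 403)
8^8 ≡ 66^2 = 4356 ≡ 326 (mod 403)
8^16 ≡ 326^2 = 106276 ≡ 287 (mod 403)
8^32 ≡ 287^2 = 82369 ≡ 157 (mod 403)
8^64 ≡ 157^2 = 24649 ≡ 66 (mod 403)
8^128 ≡ 66^2 = 4356 ≡ 326 (mod 403)
8^256 ≡ 326^2 = 106276 ≡ 287 (mod 403)
402 = 256 + 128 + 16 + 2 in binary powers of 2.
So 8^402 ≡ 287 · 326 · 287 · 64 ≡ 64 (mod 403).
Since 64 ≠ 1, base 8 is a Fermat witness: 403 is composite.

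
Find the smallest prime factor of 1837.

11

1837 is odd.
Digit sum 19, not divisible by 3.
Ends in 7: not divisible by 5.
7: 1837 = 7·262 + 3
11: 1837 = 11·167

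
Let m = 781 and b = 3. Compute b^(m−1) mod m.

3^1 ≡ 3 (mod 781)
3^2 ≡ 3^2 = 9 ≡ 9 (mod 781)
3^4 ≡ 9^2 = 81 ≡ 81 (mod 781)
3^8 ≡ 81^2 = 6561 ≡ 313 (mod 781)
3^16 ≡ 313^2 = 97969 ≡ 344 (mod 781)
3^32 ≡ 344^2 = 118336 ≡ 405 (mod 781)
3^64 ≡ 405^2 = 164025 ≡ 15 (mod 781)
3^128 ≡ 15^2 = 225 ≡ 225 (mod 781)
3^256 ≡ 225^2 = 50625 ≡ 641 (mod 781)
3^512 ≡ 641^2 = 410881 ≡ 75 (mod 781)
780 = 512 + 256 + 8 + 4 in binary powers of 2.
So 3^780 ≡ 75 · 641 · 313 · 81 ≡ 474 (mod 781).
Since 474 ≠ 1, base 3 is a Fermat witness: 781 is composite.

474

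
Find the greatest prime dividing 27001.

27001 = 13 · 2077
2077 = 31 · 67
67 is prime.
So 27001 = 13 · 31 · 67; the largest prime factor is 67.

67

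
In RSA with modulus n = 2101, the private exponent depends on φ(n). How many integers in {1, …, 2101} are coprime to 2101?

1900

Factor: 2101 = 11 · 191.
φ(2101) = (11−1) · (191−1) = 10 · 190 = 1900.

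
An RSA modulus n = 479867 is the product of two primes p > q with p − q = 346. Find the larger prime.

Since p = q + 346, we have 479867 = q(q + 346), so q² + 346q − 479867 = 0.
Discriminant: 346² + 4·479867 = 119716 + 1919468 = 2039184; √2039184 = 1428.
q = (−346 + 1428)/2 = 541, and p = q + 346 = 887.
Check: 541 · 887 = 479867.

887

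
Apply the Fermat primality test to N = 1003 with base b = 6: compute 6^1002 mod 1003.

134

6^1 ≡ 6 (mod 1003)
6^2 ≡ 6^2 = 36 ≡ 36 (mod 1003)
6^4 ≡ 36^2 = 1296 ≡ 293 (mod 1003)
6^8 ≡ 293^2 = 85849 ≡ 594 (mod 1003)
6^16 ≡ 594^2 = 352836 ≡ 783 (mod 1003)
6^32 ≡ 783^2 = 613089 ≡ 256 (mod 1003)
6^64 ≡ 256^2 = 65536 ≡ 341 (mod 1003)
6^128 ≡ 341^2 = 116281 ≡ 936 (mod 1003)
6^256 ≡ 936^2 = 876096 ≡ 477 (mod 1003)
6^512 ≡ 477^2 = 227529 ≡ 851 (mod 1003)
1002 = 512 + 256 + 128 + 64 + 32 + 8 + 2 in binary powers of 2.
So 6^1002 ≡ 851 · 477 · 936 · 341 · 256 · 594 · 36 ≡ 134 (mod 1003).
Since 134 ≠ 1, base 6 is a Fermat witness: 1003 is composite.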